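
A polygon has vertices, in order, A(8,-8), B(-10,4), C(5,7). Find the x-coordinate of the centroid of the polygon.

1

Apply Gauss's area formula. First the cross-terms c_i = x_i·y_{i+1} − x_{i+1}·y_i:
  -48, -90, -96  ⇒  2A = -234, A = -117.
Then Σ (x_i + x_{i+1})·c_i = -702, so x̄ = -702 / (6·(-117)) = 1.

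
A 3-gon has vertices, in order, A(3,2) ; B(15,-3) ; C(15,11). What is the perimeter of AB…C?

|AB| = √((12)² + (-5)²) = √169 = 13
|BC| = √((0)² + (14)²) = √196 = 14
|CA| = √((-12)² + (-9)²) = √225 = 15
Perimeter = 13 + 14 + 15 = 42.

42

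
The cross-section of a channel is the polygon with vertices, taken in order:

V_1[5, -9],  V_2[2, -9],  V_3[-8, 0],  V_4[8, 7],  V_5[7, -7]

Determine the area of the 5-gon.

V_1→V_2: (5)(-9) − (2)(-9) = -27
V_2→V_3: (2)(0) − (-8)(-9) = -72
V_3→V_4: (-8)(7) − (8)(0) = -56
V_4→V_5: (8)(-7) − (7)(7) = -105
V_5→V_1: (7)(-9) − (5)(-7) = -28
Σ = -288
Area = |Σ|/2 = 144.

144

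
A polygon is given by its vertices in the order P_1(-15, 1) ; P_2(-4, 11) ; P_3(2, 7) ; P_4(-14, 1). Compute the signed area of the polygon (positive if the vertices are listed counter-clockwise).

Cross-terms: -161, -50, 100, 1  ⇒  Σ = -110
Signed area = Σ/2 = -55 (negative ⇒ clockwise traversal).

-55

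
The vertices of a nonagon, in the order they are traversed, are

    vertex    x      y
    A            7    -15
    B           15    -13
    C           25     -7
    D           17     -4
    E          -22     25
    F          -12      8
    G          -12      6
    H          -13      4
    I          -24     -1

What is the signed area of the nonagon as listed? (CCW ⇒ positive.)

Σ = (134) + (220) + (19) + (337) + (124) + (24) + (30) + (109) + (367) = 1364
Signed area = Σ/2 = 682 (positive ⇒ counter-clockwise traversal).

682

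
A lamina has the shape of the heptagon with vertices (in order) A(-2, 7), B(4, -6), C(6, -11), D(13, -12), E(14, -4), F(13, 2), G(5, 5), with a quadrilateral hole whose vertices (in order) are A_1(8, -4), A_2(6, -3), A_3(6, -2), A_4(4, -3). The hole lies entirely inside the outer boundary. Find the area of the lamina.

169.5

Outer boundary:
Σ = (-16) + (-8) + (71) + (116) + (80) + (55) + (45) = 343
Area = |Σ|/2 = 171.5.
Hole:
Apply the shoelace formula: 2A = Σ (x_i·y_{i+1} − x_{i+1}·y_i), indices taken mod 4.
A_1→A_2: (8)(-3) − (6)(-4) = 0
A_2→A_3: (6)(-2) − (6)(-3) = 6
A_3→A_4: (6)(-3) − (4)(-2) = -10
A_4→A_1: (4)(-4) − (8)(-3) = 8
Σ = 4
Area = |Σ|/2 = 2.
Net area = 171.5 − 2 = 169.5.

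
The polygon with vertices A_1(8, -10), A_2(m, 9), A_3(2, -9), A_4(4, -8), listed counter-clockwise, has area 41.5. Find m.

-15

The doubled signed area Σ (x_i y_{i+1} − x_{i+1} y_i) is linear in m.
With m=0 it equals 98; the coefficient of m is 1 (from the two edges through A_2).
So 1·m + 98 = 2·41.5 = 83 ⇒ m = -15.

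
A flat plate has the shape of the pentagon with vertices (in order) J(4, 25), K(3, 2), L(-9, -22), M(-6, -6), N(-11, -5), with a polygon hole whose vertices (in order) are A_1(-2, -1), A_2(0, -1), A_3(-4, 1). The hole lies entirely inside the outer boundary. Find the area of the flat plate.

240

Outer boundary:
Σ = (-67) + (-48) + (-78) + (-36) + (-255) = -484
Area = |Σ|/2 = 242.
Hole:
Apply the surveyor's formula: 2A = Σ (x_i·y_{i+1} − x_{i+1}·y_i), indices taken mod 3.
Cross-terms: 2, -4, 6  ⇒  Σ = 4
Area = |Σ|/2 = 2.
Net area = 242 − 2 = 240.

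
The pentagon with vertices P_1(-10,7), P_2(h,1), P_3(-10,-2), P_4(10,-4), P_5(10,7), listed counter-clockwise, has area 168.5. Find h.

-3

The doubled signed area Σ (x_i y_{i+1} − x_{i+1} y_i) is linear in h.
With h=0 it equals 310; the coefficient of h is -9 (from the two edges through P_2).
So -9·h + 310 = 2·168.5 = 337 ⇒ h = -3.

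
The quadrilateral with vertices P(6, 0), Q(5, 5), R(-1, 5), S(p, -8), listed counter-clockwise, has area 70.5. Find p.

-5

The doubled signed area Σ (x_i y_{i+1} − x_{i+1} y_i) is linear in p.
With p=0 it equals 116; the coefficient of p is -5 (from the two edges through S).
So -5·p + 116 = 2·70.5 = 141 ⇒ p = -5.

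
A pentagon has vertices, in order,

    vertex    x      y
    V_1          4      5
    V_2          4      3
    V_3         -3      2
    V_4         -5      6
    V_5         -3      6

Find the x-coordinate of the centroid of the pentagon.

Apply the shoelace formula. First the cross-terms c_i = x_i·y_{i+1} − x_{i+1}·y_i:
  -8, 17, -8, -12, -39  ⇒  2A = -50, A = -25.
Then Σ (x_i + x_{i+1})·c_i = 74, so x̄ = 74 / (6·(-25)) = -37/75.

-37/75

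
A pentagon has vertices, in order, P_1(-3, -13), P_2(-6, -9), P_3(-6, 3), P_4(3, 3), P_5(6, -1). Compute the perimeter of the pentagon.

|P_1P_2| = √((-3)² + (4)²) = √25 = 5
|P_2P_3| = √((0)² + (12)²) = √144 = 12
|P_3P_4| = √((9)² + (0)²) = √81 = 9
|P_4P_5| = √((3)² + (-4)²) = √25 = 5
|P_5P_1| = √((-9)² + (-12)²) = √225 = 15
Perimeter = 5 + 12 + 9 + 5 + 15 = 46.

46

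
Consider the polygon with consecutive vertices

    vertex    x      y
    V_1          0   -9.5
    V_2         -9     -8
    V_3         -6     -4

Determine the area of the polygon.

20.25

Apply the shoelace (surveyor's) formula: 2A = Σ (x_i·y_{i+1} − x_{i+1}·y_i), indices taken mod 3.
Σ = (-85.5) + (-12) + (57) = -40.5
Area = |Σ|/2 = 20.25.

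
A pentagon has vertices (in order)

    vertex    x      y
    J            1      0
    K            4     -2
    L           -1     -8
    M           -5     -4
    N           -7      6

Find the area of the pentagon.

68

Σ = (-2) + (-34) + (-36) + (-58) + (-6) = -136
Area = |Σ|/2 = 68.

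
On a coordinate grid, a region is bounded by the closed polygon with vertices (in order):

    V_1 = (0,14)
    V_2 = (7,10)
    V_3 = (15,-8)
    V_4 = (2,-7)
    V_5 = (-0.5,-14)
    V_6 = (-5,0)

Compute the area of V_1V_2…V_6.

Apply the shoelace (surveyor's) formula: 2A = Σ (x_i·y_{i+1} − x_{i+1}·y_i), indices taken mod 6.
Cross-terms: -98, -206, -89, -31.5, -70, -70  ⇒  Σ = -564.5
Area = |Σ|/2 = 282.25.

282.25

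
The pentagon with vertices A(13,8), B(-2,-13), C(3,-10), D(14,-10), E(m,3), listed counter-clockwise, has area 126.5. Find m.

13

The doubled signed area Σ (x_i y_{i+1} − x_{i+1} y_i) is linear in m.
With m=0 it equals 19; the coefficient of m is 18 (from the two edges through E).
So 18·m + 19 = 2·126.5 = 253 ⇒ m = 13.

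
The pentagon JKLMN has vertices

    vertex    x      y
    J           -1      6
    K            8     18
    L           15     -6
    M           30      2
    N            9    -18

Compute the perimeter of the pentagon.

112

|JK| = √((9)² + (12)²) = √225 = 15
|KL| = √((7)² + (-24)²) = √625 = 25
|LM| = √((15)² + (8)²) = √289 = 17
|MN| = √((-21)² + (-20)²) = √841 = 29
|NJ| = √((-10)² + (24)²) = √676 = 26
Perimeter = 15 + 25 + 17 + 29 + 26 = 112.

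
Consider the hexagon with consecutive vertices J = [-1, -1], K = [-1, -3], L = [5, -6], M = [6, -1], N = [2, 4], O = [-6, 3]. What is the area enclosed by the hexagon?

59.5

Apply the shoelace formula: 2A = Σ (x_i·y_{i+1} − x_{i+1}·y_i), indices taken mod 6.
Σ = (2) + (21) + (31) + (26) + (30) + (9) = 119
Area = |Σ|/2 = 59.5.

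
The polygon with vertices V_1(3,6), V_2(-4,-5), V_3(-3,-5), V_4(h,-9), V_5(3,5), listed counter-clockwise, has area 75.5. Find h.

8

Write out the shoelace sum; only the two edges meeting at V_4 involve h:
2·Area = [((-3)·(-9) − h·(-5)) + (h·5 − 3·(-9))] + 17
       = 10·h + 71 = 151
⇒ h = 8.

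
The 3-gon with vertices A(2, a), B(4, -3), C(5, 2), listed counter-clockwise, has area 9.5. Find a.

The doubled signed area Σ (x_i y_{i+1} − x_{i+1} y_i) is linear in a.
With a=0 it equals 13; the coefficient of a is 1 (from the two edges through A).
So 1·a + 13 = 2·9.5 = 19 ⇒ a = 6.

6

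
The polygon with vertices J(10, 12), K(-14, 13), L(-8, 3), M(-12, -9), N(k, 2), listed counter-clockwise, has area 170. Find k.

The doubled signed area Σ (x_i y_{i+1} − x_{i+1} y_i) is linear in k.
With k=0 it equals 424; the coefficient of k is 21 (from the two edges through N).
So 21·k + 424 = 2·170 = 340 ⇒ k = -4.

-4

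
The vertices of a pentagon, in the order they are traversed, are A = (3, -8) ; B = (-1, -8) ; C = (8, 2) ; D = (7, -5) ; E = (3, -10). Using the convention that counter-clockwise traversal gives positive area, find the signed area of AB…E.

Cross-terms: -32, 62, -54, -55, 6  ⇒  Σ = -73
Signed area = Σ/2 = -36.5 (negative ⇒ clockwise traversal).

-36.5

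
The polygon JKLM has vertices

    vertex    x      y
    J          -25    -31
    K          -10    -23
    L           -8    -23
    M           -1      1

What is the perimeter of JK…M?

|JK| = √((15)² + (8)²) = √289 = 17
|KL| = √((2)² + (0)²) = √4 = 2
|LM| = √((7)² + (24)²) = √625 = 25
|MJ| = √((-24)² + (-32)²) = √1600 = 40
Perimeter = 17 + 2 + 25 + 40 = 84.

84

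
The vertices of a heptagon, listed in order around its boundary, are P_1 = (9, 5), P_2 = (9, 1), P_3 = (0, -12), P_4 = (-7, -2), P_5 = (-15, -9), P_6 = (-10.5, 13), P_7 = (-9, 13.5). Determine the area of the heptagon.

Apply the shoelace formula: 2A = Σ (x_i·y_{i+1} − x_{i+1}·y_i), indices taken mod 7.
Cross-terms: -36, -108, -84, 33, -289.5, -24.75, -166.5  ⇒  Σ = -675.75
Area = |Σ|/2 = 337.875.

337.875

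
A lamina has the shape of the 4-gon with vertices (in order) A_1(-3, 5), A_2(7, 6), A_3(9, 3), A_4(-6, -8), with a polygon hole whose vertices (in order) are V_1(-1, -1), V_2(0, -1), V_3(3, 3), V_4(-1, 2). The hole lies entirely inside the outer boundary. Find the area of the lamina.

Outer boundary:
Apply Gauss's area formula: 2A = Σ (x_i·y_{i+1} − x_{i+1}·y_i), indices taken mod 4.
A_1→A_2: (-3)(6) − (7)(5) = -53
A_2→A_3: (7)(3) − (9)(6) = -33
A_3→A_4: (9)(-8) − (-6)(3) = -54
A_4→A_1: (-6)(5) − (-3)(-8) = -54
Σ = -194
Area = |Σ|/2 = 97.
Hole:
Cross-terms: 1, 3, 9, 3  ⇒  Σ = 16
Area = |Σ|/2 = 8.
Net area = 97 − 8 = 89.

89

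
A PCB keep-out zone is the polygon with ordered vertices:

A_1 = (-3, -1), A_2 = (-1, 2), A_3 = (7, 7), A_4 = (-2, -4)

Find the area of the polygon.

Apply the shoelace (surveyor's) formula: 2A = Σ (x_i·y_{i+1} − x_{i+1}·y_i), indices taken mod 4.
A_1→A_2: (-3)(2) − (-1)(-1) = -7
A_2→A_3: (-1)(7) − (7)(2) = -21
A_3→A_4: (7)(-4) − (-2)(7) = -14
A_4→A_1: (-2)(-1) − (-3)(-4) = -10
Σ = -52
Area = |Σ|/2 = 26.

26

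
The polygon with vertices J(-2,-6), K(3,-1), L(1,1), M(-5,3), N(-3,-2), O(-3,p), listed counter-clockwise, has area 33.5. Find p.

-4

The doubled signed area Σ (x_i y_{i+1} − x_{i+1} y_i) is linear in p.
With p=0 it equals 63; the coefficient of p is -1 (from the two edges through O).
So -1·p + 63 = 2·33.5 = 67 ⇒ p = -4.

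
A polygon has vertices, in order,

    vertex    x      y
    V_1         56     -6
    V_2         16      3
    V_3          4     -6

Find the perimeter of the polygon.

108

|V_1V_2| = √((-40)² + (9)²) = √1681 = 41
|V_2V_3| = √((-12)² + (-9)²) = √225 = 15
|V_3V_1| = √((52)² + (0)²) = √2704 = 52
Perimeter = 41 + 15 + 52 = 108.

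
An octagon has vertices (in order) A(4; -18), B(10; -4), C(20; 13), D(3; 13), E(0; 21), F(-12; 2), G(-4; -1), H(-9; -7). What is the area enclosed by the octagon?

Apply Gauss's area formula: 2A = Σ (x_i·y_{i+1} − x_{i+1}·y_i), indices taken mod 8.
Σ = (164) + (210) + (221) + (63) + (252) + (20) + (19) + (190) = 1139
Area = |Σ|/2 = 569.5.

569.5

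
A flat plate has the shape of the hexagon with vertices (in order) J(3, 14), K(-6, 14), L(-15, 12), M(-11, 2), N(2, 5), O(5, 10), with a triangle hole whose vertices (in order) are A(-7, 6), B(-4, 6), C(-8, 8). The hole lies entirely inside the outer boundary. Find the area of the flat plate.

Outer boundary:
Apply Gauss's area formula: 2A = Σ (x_i·y_{i+1} − x_{i+1}·y_i), indices taken mod 6.
J→K: (3)(14) − (-6)(14) = 126
K→L: (-6)(12) − (-15)(14) = 138
L→M: (-15)(2) − (-11)(12) = 102
M→N: (-11)(5) − (2)(2) = -59
N→O: (2)(10) − (5)(5) = -5
O→J: (5)(14) − (3)(10) = 40
Σ = 342
Area = |Σ|/2 = 171.
Hole:
Apply the surveyor's formula: 2A = Σ (x_i·y_{i+1} − x_{i+1}·y_i), indices taken mod 3.
Cross-terms: -18, 16, 8  ⇒  Σ = 6
Area = |Σ|/2 = 3.
Net area = 171 − 3 = 168.

168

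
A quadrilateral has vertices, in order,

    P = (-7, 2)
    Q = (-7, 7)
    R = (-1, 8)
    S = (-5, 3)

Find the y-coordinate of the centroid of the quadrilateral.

49/9

Apply the shoelace (surveyor's) formula. First the cross-terms c_i = x_i·y_{i+1} − x_{i+1}·y_i:
  -35, -49, 37, 11  ⇒  2A = -36, A = -18.
Then Σ (y_i + y_{i+1})·c_i = -588, so ȳ = -588 / (6·(-18)) = 49/9.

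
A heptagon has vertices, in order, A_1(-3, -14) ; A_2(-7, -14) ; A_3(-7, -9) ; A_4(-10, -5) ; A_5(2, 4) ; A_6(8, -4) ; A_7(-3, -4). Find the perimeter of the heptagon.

|A_1A_2| = √((-4)² + (0)²) = √16 = 4
|A_2A_3| = √((0)² + (5)²) = √25 = 5
|A_3A_4| = √((-3)² + (4)²) = √25 = 5
|A_4A_5| = √((12)² + (9)²) = √225 = 15
|A_5A_6| = √((6)² + (-8)²) = √100 = 10
|A_6A_7| = √((-11)² + (0)²) = √121 = 11
|A_7A_1| = √((0)² + (-10)²) = √100 = 10
Perimeter = 4 + 5 + 5 + 15 + 10 + 11 + 10 = 60.

60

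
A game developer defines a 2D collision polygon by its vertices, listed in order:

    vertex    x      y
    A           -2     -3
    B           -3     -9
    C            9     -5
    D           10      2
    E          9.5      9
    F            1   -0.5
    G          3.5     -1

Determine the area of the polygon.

109.25

Apply Gauss's area formula: 2A = Σ (x_i·y_{i+1} − x_{i+1}·y_i), indices taken mod 7.
Σ = (9) + (96) + (68) + (71) + (-13.75) + (0.75) + (-12.5) = 218.5
Area = |Σ|/2 = 109.25.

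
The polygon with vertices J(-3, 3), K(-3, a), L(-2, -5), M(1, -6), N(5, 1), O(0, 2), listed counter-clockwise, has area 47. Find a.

-6

The doubled signed area Σ (x_i y_{i+1} − x_{i+1} y_i) is linear in a.
With a=0 it equals 88; the coefficient of a is -1 (from the two edges through K).
So -1·a + 88 = 2·47 = 94 ⇒ a = -6.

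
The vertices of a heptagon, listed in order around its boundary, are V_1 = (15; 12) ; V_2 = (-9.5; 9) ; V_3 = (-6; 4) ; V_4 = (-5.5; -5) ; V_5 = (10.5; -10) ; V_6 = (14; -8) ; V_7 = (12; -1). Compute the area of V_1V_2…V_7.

Apply the shoelace (surveyor's) formula: 2A = Σ (x_i·y_{i+1} − x_{i+1}·y_i), indices taken mod 7.
Σ = (249) + (16) + (52) + (107.5) + (56) + (82) + (159) = 721.5
Area = |Σ|/2 = 360.75.

360.75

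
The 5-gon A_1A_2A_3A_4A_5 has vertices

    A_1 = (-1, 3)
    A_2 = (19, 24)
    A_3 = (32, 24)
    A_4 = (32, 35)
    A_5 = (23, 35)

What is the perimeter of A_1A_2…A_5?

102

|A_1A_2| = √((20)² + (21)²) = √841 = 29
|A_2A_3| = √((13)² + (0)²) = √169 = 13
|A_3A_4| = √((0)² + (11)²) = √121 = 11
|A_4A_5| = √((-9)² + (0)²) = √81 = 9
|A_5A_1| = √((-24)² + (-32)²) = √1600 = 40
Perimeter = 29 + 13 + 11 + 9 + 40 = 102.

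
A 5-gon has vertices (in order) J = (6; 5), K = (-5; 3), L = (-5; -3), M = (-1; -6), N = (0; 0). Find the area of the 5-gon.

Apply the shoelace (surveyor's) formula: 2A = Σ (x_i·y_{i+1} − x_{i+1}·y_i), indices taken mod 5.
Cross-terms: 43, 30, 27, 0, 0  ⇒  Σ = 100
Area = |Σ|/2 = 50.

50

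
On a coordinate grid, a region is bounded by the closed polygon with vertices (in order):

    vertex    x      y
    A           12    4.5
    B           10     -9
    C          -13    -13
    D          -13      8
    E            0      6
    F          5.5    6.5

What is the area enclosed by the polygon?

418.625

Apply the shoelace formula: 2A = Σ (x_i·y_{i+1} − x_{i+1}·y_i), indices taken mod 6.
Σ = (-153) + (-247) + (-273) + (-78) + (-33) + (-53.25) = -837.25
Area = |Σ|/2 = 418.625.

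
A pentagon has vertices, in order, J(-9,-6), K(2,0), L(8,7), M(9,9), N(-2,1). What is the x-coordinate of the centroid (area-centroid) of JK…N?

167/249

Apply the surveyor's formula. First the cross-terms c_i = x_i·y_{i+1} − x_{i+1}·y_i:
  12, 14, 9, 27, 21  ⇒  2A = 83, A = 41.5.
Then Σ (x_i + x_{i+1})·c_i = 167, so x̄ = 167 / (6·41.5) = 167/249.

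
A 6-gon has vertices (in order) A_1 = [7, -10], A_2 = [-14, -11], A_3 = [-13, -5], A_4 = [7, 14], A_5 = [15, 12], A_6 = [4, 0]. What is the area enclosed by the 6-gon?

Cross-terms: -217, -73, -147, -126, -48, -40  ⇒  Σ = -651
Area = |Σ|/2 = 325.5.

325.5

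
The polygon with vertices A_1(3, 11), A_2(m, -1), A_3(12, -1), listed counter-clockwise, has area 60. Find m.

2

Write out the shoelace sum; only the two edges meeting at A_2 involve m:
2·Area = [(3·(-1) − m·11) + (m·(-1) − 12·(-1))] + 135
       = -12·m + 144 = 120
⇒ m = 2.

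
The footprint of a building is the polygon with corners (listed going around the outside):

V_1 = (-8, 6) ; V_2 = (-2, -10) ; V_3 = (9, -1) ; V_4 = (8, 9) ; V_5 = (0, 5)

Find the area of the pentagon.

Apply the shoelace formula: 2A = Σ (x_i·y_{i+1} − x_{i+1}·y_i), indices taken mod 5.
Σ = (92) + (92) + (89) + (40) + (40) = 353
Area = |Σ|/2 = 176.5.

176.5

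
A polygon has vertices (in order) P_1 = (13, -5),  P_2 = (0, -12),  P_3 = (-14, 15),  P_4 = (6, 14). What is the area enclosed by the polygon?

Apply Gauss's area formula: 2A = Σ (x_i·y_{i+1} − x_{i+1}·y_i), indices taken mod 4.
Cross-terms: -156, -168, -286, -212  ⇒  Σ = -822
Area = |Σ|/2 = 411.

411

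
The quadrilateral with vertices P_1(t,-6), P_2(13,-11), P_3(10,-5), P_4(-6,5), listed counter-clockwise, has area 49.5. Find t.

5

The doubled signed area Σ (x_i y_{i+1} − x_{i+1} y_i) is linear in t.
With t=0 it equals 179; the coefficient of t is -16 (from the two edges through P_1).
So -16·t + 179 = 2·49.5 = 99 ⇒ t = 5.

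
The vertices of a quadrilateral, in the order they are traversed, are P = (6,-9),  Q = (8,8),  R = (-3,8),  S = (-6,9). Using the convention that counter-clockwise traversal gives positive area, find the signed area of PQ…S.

114.5

Cross-terms: 120, 88, 21, 0  ⇒  Σ = 229
Signed area = Σ/2 = 114.5 (positive ⇒ counter-clockwise traversal).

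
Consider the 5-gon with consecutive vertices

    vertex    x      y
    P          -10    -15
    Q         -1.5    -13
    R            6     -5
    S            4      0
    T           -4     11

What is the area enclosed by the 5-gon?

213.5

Apply the shoelace formula: 2A = Σ (x_i·y_{i+1} − x_{i+1}·y_i), indices taken mod 5.
Σ = (107.5) + (85.5) + (20) + (44) + (170) = 427
Area = |Σ|/2 = 213.5.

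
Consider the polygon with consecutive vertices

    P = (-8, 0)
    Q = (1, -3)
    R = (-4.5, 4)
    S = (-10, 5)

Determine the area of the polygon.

36

Cross-terms: 24, -9.5, 17.5, 40  ⇒  Σ = 72
Area = |Σ|/2 = 36.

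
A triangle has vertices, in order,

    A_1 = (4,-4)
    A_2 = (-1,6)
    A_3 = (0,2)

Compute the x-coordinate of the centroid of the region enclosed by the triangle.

1

Apply the shoelace formula. First the cross-terms c_i = x_i·y_{i+1} − x_{i+1}·y_i:
  20, -2, -8  ⇒  2A = 10, A = 5.
Then Σ (x_i + x_{i+1})·c_i = 30, so x̄ = 30 / (6·5) = 1.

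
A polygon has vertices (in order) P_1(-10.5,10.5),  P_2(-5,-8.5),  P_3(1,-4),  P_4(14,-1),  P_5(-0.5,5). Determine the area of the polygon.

Apply the surveyor's formula: 2A = Σ (x_i·y_{i+1} − x_{i+1}·y_i), indices taken mod 5.
P_1→P_2: (-10.5)(-8.5) − (-5)(10.5) = 141.75
P_2→P_3: (-5)(-4) − (1)(-8.5) = 28.5
P_3→P_4: (1)(-1) − (14)(-4) = 55
P_4→P_5: (14)(5) − (-0.5)(-1) = 69.5
P_5→P_1: (-0.5)(10.5) − (-10.5)(5) = 47.25
Σ = 342
Area = |Σ|/2 = 171.

171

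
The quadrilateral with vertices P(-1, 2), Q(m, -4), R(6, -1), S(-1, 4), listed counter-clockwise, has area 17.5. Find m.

The doubled signed area Σ (x_i y_{i+1} − x_{i+1} y_i) is linear in m.
With m=0 it equals 53; the coefficient of m is -3 (from the two edges through Q).
So -3·m + 53 = 2·17.5 = 35 ⇒ m = 6.

6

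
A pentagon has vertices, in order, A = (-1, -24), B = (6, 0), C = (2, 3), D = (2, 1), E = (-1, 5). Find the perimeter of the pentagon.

|AB| = √((7)² + (24)²) = √625 = 25
|BC| = √((-4)² + (3)²) = √25 = 5
|CD| = √((0)² + (-2)²) = √4 = 2
|DE| = √((-3)² + (4)²) = √25 = 5
|EA| = √((0)² + (-29)²) = √841 = 29
Perimeter = 25 + 5 + 2 + 5 + 29 = 66.

66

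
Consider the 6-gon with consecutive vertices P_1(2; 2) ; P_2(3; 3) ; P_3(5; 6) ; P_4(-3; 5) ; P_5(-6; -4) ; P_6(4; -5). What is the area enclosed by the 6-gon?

Apply the shoelace formula: 2A = Σ (x_i·y_{i+1} − x_{i+1}·y_i), indices taken mod 6.
Cross-terms: 0, 3, 43, 42, 46, 18  ⇒  Σ = 152
Area = |Σ|/2 = 76.

76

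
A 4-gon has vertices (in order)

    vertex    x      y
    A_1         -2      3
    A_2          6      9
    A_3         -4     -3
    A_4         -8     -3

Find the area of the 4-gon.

30

Σ = (-36) + (18) + (-12) + (-30) = -60
Area = |Σ|/2 = 30.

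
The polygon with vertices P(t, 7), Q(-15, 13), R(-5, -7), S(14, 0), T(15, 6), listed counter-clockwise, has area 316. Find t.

The doubled signed area Σ (x_i y_{i+1} − x_{i+1} y_i) is linear in t.
With t=0 it equals 562; the coefficient of t is 7 (from the two edges through P).
So 7·t + 562 = 2·316 = 632 ⇒ t = 10.

10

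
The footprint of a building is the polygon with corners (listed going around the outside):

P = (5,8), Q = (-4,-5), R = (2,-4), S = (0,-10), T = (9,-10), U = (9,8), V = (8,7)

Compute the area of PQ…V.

146.5

Cross-terms: 7, 26, -20, 90, 162, -1, 29  ⇒  Σ = 293
Area = |Σ|/2 = 146.5.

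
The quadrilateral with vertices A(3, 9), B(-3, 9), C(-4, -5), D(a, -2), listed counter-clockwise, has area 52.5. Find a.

-1

The doubled signed area Σ (x_i y_{i+1} − x_{i+1} y_i) is linear in a.
With a=0 it equals 119; the coefficient of a is 14 (from the two edges through D).
So 14·a + 119 = 2·52.5 = 105 ⇒ a = -1.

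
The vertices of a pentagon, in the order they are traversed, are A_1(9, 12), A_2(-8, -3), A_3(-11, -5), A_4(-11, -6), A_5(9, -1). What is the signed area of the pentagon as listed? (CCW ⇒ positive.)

134.5

Apply Gauss's area formula: 2A = Σ (x_i·y_{i+1} − x_{i+1}·y_i), indices taken mod 5.
Cross-terms: 69, 7, 11, 65, 117  ⇒  Σ = 269
Signed area = Σ/2 = 134.5 (positive ⇒ counter-clockwise traversal).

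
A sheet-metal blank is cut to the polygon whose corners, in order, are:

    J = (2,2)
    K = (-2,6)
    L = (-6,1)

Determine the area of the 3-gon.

Apply the shoelace formula: 2A = Σ (x_i·y_{i+1} − x_{i+1}·y_i), indices taken mod 3.
J→K: (2)(6) − (-2)(2) = 16
K→L: (-2)(1) − (-6)(6) = 34
L→J: (-6)(2) − (2)(1) = -14
Σ = 36
Area = |Σ|/2 = 18.

18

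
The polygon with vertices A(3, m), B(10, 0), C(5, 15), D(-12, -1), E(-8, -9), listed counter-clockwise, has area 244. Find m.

-2

The doubled signed area Σ (x_i y_{i+1} − x_{i+1} y_i) is linear in m.
With m=0 it equals 452; the coefficient of m is -18 (from the two edges through A).
So -18·m + 452 = 2·244 = 488 ⇒ m = -2.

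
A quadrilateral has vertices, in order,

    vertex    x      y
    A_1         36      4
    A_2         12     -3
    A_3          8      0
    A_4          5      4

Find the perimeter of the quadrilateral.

66

|A_1A_2| = √((-24)² + (-7)²) = √625 = 25
|A_2A_3| = √((-4)² + (3)²) = √25 = 5
|A_3A_4| = √((-3)² + (4)²) = √25 = 5
|A_4A_1| = √((31)² + (0)²) = √961 = 31
Perimeter = 25 + 5 + 5 + 31 = 66.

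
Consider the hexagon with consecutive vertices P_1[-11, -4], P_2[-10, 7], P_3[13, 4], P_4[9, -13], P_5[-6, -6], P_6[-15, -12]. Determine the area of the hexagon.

P_1→P_2: (-11)(7) − (-10)(-4) = -117
P_2→P_3: (-10)(4) − (13)(7) = -131
P_3→P_4: (13)(-13) − (9)(4) = -205
P_4→P_5: (9)(-6) − (-6)(-13) = -132
P_5→P_6: (-6)(-12) − (-15)(-6) = -18
P_6→P_1: (-15)(-4) − (-11)(-12) = -72
Σ = -675
Area = |Σ|/2 = 337.5.

337.5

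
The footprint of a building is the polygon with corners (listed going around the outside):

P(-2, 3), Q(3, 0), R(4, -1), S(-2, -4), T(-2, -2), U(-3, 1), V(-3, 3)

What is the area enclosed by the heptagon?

25.5

Apply the shoelace (surveyor's) formula: 2A = Σ (x_i·y_{i+1} − x_{i+1}·y_i), indices taken mod 7.
Σ = (-9) + (-3) + (-18) + (-4) + (-8) + (-6) + (-3) = -51
Area = |Σ|/2 = 25.5.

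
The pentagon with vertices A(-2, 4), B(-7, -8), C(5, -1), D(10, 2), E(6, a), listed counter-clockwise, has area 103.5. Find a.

Write out the shoelace sum; only the two edges meeting at E involve a:
2·Area = [(10·a − 6·2) + (6·4 − (-2)·a)] + 111
       = 12·a + 123 = 207
⇒ a = 7.

7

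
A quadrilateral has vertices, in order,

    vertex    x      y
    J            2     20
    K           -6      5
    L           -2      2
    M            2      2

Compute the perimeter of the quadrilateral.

|JK| = √((-8)² + (-15)²) = √289 = 17
|KL| = √((4)² + (-3)²) = √25 = 5
|LM| = √((4)² + (0)²) = √16 = 4
|MJ| = √((0)² + (18)²) = √324 = 18
Perimeter = 17 + 5 + 4 + 18 = 44.

44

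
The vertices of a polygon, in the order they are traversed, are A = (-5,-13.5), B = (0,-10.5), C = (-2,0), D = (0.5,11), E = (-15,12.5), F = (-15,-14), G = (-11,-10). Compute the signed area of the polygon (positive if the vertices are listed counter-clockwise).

336.375

Cross-terms: 52.5, -21, -22, 171.25, 397.5, -4, 98.5  ⇒  Σ = 672.75
Signed area = Σ/2 = 336.375 (positive ⇒ counter-clockwise traversal).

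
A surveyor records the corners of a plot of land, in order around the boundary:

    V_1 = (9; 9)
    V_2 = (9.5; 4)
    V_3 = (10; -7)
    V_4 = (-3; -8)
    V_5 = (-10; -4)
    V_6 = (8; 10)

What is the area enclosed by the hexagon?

205.5

V_1→V_2: (9)(4) − (9.5)(9) = -49.5
V_2→V_3: (9.5)(-7) − (10)(4) = -106.5
V_3→V_4: (10)(-8) − (-3)(-7) = -101
V_4→V_5: (-3)(-4) − (-10)(-8) = -68
V_5→V_6: (-10)(10) − (8)(-4) = -68
V_6→V_1: (8)(9) − (9)(10) = -18
Σ = -411
Area = |Σ|/2 = 205.5.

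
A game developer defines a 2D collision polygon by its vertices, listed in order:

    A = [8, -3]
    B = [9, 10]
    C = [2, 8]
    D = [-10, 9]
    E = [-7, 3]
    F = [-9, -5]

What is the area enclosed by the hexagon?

Apply the shoelace (surveyor's) formula: 2A = Σ (x_i·y_{i+1} − x_{i+1}·y_i), indices taken mod 6.
Cross-terms: 107, 52, 98, 33, 62, 67  ⇒  Σ = 419
Area = |Σ|/2 = 209.5.

209.5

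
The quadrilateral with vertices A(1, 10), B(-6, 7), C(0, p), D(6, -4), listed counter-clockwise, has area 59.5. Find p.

Write out the shoelace sum; only the two edges meeting at C involve p:
2·Area = [((-6)·p − 0·7) + (0·(-4) − 6·p)] + 131
       = -12·p + 131 = 119
⇒ p = 1.

1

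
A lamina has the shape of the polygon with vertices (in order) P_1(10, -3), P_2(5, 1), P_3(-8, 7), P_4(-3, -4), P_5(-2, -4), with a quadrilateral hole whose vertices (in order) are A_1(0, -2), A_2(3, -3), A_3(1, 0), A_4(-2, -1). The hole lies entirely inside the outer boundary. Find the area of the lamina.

Outer boundary:
Apply the shoelace (surveyor's) formula: 2A = Σ (x_i·y_{i+1} − x_{i+1}·y_i), indices taken mod 5.
Σ = (25) + (43) + (53) + (4) + (46) = 171
Area = |Σ|/2 = 85.5.
Hole:
Apply the shoelace (surveyor's) formula: 2A = Σ (x_i·y_{i+1} − x_{i+1}·y_i), indices taken mod 4.
Cross-terms: 6, 3, -1, 4  ⇒  Σ = 12
Area = |Σ|/2 = 6.
Net area = 85.5 − 6 = 79.5.

79.5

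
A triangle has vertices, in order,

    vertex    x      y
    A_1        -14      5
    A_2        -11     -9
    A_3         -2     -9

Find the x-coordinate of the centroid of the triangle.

-9

Apply Gauss's area formula. First the cross-terms c_i = x_i·y_{i+1} − x_{i+1}·y_i:
  181, 81, -136  ⇒  2A = 126, A = 63.
Then Σ (x_i + x_{i+1})·c_i = -3402, so x̄ = -3402 / (6·63) = -9.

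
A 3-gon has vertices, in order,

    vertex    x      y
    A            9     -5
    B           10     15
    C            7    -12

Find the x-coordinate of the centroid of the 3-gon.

Apply the surveyor's formula. First the cross-terms c_i = x_i·y_{i+1} − x_{i+1}·y_i:
  185, -225, 73  ⇒  2A = 33, A = 16.5.
Then Σ (x_i + x_{i+1})·c_i = 858, so x̄ = 858 / (6·16.5) = 26/3.

26/3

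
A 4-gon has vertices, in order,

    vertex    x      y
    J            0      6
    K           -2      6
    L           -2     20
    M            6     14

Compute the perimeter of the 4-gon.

36

|JK| = √((-2)² + (0)²) = √4 = 2
|KL| = √((0)² + (14)²) = √196 = 14
|LM| = √((8)² + (-6)²) = √100 = 10
|MJ| = √((-6)² + (-8)²) = √100 = 10
Perimeter = 2 + 14 + 10 + 10 = 36.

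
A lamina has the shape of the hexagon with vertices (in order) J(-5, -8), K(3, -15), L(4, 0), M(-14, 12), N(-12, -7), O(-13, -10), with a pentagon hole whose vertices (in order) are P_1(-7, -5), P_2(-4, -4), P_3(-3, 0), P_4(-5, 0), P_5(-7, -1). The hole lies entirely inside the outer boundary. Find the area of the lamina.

Outer boundary:
Apply the surveyor's formula: 2A = Σ (x_i·y_{i+1} − x_{i+1}·y_i), indices taken mod 6.
Cross-terms: 99, 60, 48, 242, 29, 54  ⇒  Σ = 532
Area = |Σ|/2 = 266.
Hole:
Apply Gauss's area formula: 2A = Σ (x_i·y_{i+1} − x_{i+1}·y_i), indices taken mod 5.
Cross-terms: 8, -12, 0, 5, 28  ⇒  Σ = 29
Area = |Σ|/2 = 14.5.
Net area = 266 − 14.5 = 251.5.

251.5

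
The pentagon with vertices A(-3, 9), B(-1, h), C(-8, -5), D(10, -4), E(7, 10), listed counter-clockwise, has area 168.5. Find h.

4

The doubled signed area Σ (x_i y_{i+1} − x_{i+1} y_i) is linear in h.
With h=0 it equals 317; the coefficient of h is 5 (from the two edges through B).
So 5·h + 317 = 2·168.5 = 337 ⇒ h = 4.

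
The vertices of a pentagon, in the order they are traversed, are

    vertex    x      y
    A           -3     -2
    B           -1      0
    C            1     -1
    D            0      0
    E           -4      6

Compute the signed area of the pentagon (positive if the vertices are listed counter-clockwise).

12.5

Apply the shoelace (surveyor's) formula: 2A = Σ (x_i·y_{i+1} − x_{i+1}·y_i), indices taken mod 5.
Σ = (-2) + (1) + (0) + (0) + (26) = 25
Signed area = Σ/2 = 12.5 (positive ⇒ counter-clockwise traversal).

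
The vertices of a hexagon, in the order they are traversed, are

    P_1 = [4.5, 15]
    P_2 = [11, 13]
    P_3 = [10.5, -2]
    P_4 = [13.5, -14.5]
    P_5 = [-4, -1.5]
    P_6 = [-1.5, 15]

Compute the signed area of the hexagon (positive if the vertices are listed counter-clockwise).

Apply the surveyor's formula: 2A = Σ (x_i·y_{i+1} − x_{i+1}·y_i), indices taken mod 6.
P_1→P_2: (4.5)(13) − (11)(15) = -106.5
P_2→P_3: (11)(-2) − (10.5)(13) = -158.5
P_3→P_4: (10.5)(-14.5) − (13.5)(-2) = -125.25
P_4→P_5: (13.5)(-1.5) − (-4)(-14.5) = -78.25
P_5→P_6: (-4)(15) − (-1.5)(-1.5) = -62.25
P_6→P_1: (-1.5)(15) − (4.5)(15) = -90
Σ = -620.75
Signed area = Σ/2 = -310.375 (negative ⇒ clockwise traversal).

-310.375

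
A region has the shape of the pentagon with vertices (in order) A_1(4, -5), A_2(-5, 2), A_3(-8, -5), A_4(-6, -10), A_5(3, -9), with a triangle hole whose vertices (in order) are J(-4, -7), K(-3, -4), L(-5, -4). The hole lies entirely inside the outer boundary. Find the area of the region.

Outer boundary:
Σ = (-17) + (41) + (50) + (84) + (21) = 179
Area = |Σ|/2 = 89.5.
Hole:
Apply the surveyor's formula: 2A = Σ (x_i·y_{i+1} − x_{i+1}·y_i), indices taken mod 3.
Cross-terms: -5, -8, 19  ⇒  Σ = 6
Area = |Σ|/2 = 3.
Net area = 89.5 − 3 = 86.5.

86.5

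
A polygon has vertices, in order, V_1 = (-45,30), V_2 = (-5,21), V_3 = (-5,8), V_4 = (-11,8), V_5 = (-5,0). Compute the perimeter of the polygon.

120

|V_1V_2| = √((40)² + (-9)²) = √1681 = 41
|V_2V_3| = √((0)² + (-13)²) = √169 = 13
|V_3V_4| = √((-6)² + (0)²) = √36 = 6
|V_4V_5| = √((6)² + (-8)²) = √100 = 10
|V_5V_1| = √((-40)² + (30)²) = √2500 = 50
Perimeter = 41 + 13 + 6 + 10 + 50 = 120.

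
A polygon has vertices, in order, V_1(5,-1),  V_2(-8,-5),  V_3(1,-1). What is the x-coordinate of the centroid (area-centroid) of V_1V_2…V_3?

-2/3

Apply the shoelace formula. First the cross-terms c_i = x_i·y_{i+1} − x_{i+1}·y_i:
  -33, 13, 4  ⇒  2A = -16, A = -8.
Then Σ (x_i + x_{i+1})·c_i = 32, so x̄ = 32 / (6·(-8)) = -2/3.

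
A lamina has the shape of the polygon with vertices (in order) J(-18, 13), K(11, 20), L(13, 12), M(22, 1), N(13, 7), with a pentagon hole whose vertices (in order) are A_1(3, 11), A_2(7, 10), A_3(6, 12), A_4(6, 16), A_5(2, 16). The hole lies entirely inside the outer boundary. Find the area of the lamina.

203.5

Outer boundary:
Apply the shoelace (surveyor's) formula: 2A = Σ (x_i·y_{i+1} − x_{i+1}·y_i), indices taken mod 5.
Cross-terms: -503, -128, -251, 141, 295  ⇒  Σ = -446
Area = |Σ|/2 = 223.
Hole:
Apply the surveyor's formula: 2A = Σ (x_i·y_{i+1} − x_{i+1}·y_i), indices taken mod 5.
Σ = (-47) + (24) + (24) + (64) + (-26) = 39
Area = |Σ|/2 = 19.5.
Net area = 223 − 19.5 = 203.5.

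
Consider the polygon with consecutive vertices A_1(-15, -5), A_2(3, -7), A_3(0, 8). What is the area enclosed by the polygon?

Σ = (120) + (24) + (120) = 264
Area = |Σ|/2 = 132.

132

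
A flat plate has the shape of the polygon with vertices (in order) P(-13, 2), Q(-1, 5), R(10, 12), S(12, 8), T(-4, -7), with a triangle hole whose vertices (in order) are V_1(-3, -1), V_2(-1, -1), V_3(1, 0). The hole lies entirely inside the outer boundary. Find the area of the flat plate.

Outer boundary:
Apply the surveyor's formula: 2A = Σ (x_i·y_{i+1} − x_{i+1}·y_i), indices taken mod 5.
Cross-terms: -63, -62, -64, -52, -99  ⇒  Σ = -340
Area = |Σ|/2 = 170.
Hole:
Apply the shoelace (surveyor's) formula: 2A = Σ (x_i·y_{i+1} − x_{i+1}·y_i), indices taken mod 3.
V_1→V_2: (-3)(-1) − (-1)(-1) = 2
V_2→V_3: (-1)(0) − (1)(-1) = 1
V_3→V_1: (1)(-1) − (-3)(0) = -1
Σ = 2
Area = |Σ|/2 = 1.
Net area = 170 − 1 = 169.

169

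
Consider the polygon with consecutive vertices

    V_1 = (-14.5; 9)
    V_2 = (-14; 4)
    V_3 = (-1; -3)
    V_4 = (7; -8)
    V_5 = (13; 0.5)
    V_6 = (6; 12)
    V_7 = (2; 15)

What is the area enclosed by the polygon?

352.5

Σ = (68) + (46) + (29) + (107.5) + (153) + (66) + (235.5) = 705
Area = |Σ|/2 = 352.5.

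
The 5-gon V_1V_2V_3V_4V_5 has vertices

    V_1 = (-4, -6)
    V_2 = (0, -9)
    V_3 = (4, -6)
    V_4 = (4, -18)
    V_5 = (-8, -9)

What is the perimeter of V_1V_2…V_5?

42

|V_1V_2| = √((4)² + (-3)²) = √25 = 5
|V_2V_3| = √((4)² + (3)²) = √25 = 5
|V_3V_4| = √((0)² + (-12)²) = √144 = 12
|V_4V_5| = √((-12)² + (9)²) = √225 = 15
|V_5V_1| = √((4)² + (3)²) = √25 = 5
Perimeter = 5 + 5 + 12 + 15 + 5 = 42.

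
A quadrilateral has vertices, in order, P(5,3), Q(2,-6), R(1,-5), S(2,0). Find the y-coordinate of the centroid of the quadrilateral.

Apply the shoelace formula. First the cross-terms c_i = x_i·y_{i+1} − x_{i+1}·y_i:
  -36, -4, 10, 6  ⇒  2A = -24, A = -12.
Then Σ (y_i + y_{i+1})·c_i = 120, so ȳ = 120 / (6·(-12)) = -5/3.

-5/3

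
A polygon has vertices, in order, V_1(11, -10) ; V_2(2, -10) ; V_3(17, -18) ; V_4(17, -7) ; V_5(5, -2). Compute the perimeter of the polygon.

|V_1V_2| = √((-9)² + (0)²) = √81 = 9
|V_2V_3| = √((15)² + (-8)²) = √289 = 17
|V_3V_4| = √((0)² + (11)²) = √121 = 11
|V_4V_5| = √((-12)² + (5)²) = √169 = 13
|V_5V_1| = √((6)² + (-8)²) = √100 = 10
Perimeter = 9 + 17 + 11 + 13 + 10 = 60.

60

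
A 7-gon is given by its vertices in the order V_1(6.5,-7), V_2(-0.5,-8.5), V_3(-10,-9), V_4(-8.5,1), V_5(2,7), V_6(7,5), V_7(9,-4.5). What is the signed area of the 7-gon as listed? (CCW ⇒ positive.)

Σ = (-58.75) + (-80.5) + (-86.5) + (-61.5) + (-39) + (-76.5) + (-33.75) = -436.5
Signed area = Σ/2 = -218.25 (negative ⇒ clockwise traversal).

-218.25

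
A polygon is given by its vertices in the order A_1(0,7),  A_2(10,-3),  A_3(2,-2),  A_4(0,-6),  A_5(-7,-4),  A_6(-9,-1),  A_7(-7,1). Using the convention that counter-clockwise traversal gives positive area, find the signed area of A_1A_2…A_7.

Apply the shoelace formula: 2A = Σ (x_i·y_{i+1} − x_{i+1}·y_i), indices taken mod 7.
Σ = (-70) + (-14) + (-12) + (-42) + (-29) + (-16) + (-49) = -232
Signed area = Σ/2 = -116 (negative ⇒ clockwise traversal).

-116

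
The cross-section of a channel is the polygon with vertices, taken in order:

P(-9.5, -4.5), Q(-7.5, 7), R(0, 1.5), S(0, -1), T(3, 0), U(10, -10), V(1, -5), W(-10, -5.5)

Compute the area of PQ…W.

120.625

Apply the shoelace (surveyor's) formula: 2A = Σ (x_i·y_{i+1} − x_{i+1}·y_i), indices taken mod 8.
P→Q: (-9.5)(7) − (-7.5)(-4.5) = -100.25
Q→R: (-7.5)(1.5) − (0)(7) = -11.25
R→S: (0)(-1) − (0)(1.5) = 0
S→T: (0)(0) − (3)(-1) = 3
T→U: (3)(-10) − (10)(0) = -30
U→V: (10)(-5) − (1)(-10) = -40
V→W: (1)(-5.5) − (-10)(-5) = -55.5
W→P: (-10)(-4.5) − (-9.5)(-5.5) = -7.25
Σ = -241.25
Area = |Σ|/2 = 120.625.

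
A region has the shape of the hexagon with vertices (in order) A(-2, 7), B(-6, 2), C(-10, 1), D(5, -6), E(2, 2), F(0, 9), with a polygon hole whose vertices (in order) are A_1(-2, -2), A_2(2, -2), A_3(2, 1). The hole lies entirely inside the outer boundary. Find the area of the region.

Outer boundary:
Apply the shoelace formula: 2A = Σ (x_i·y_{i+1} − x_{i+1}·y_i), indices taken mod 6.
A→B: (-2)(2) − (-6)(7) = 38
B→C: (-6)(1) − (-10)(2) = 14
C→D: (-10)(-6) − (5)(1) = 55
D→E: (5)(2) − (2)(-6) = 22
E→F: (2)(9) − (0)(2) = 18
F→A: (0)(7) − (-2)(9) = 18
Σ = 165
Area = |Σ|/2 = 82.5.
Hole:
Apply the shoelace (surveyor's) formula: 2A = Σ (x_i·y_{i+1} − x_{i+1}·y_i), indices taken mod 3.
Σ = (8) + (6) + (-2) = 12
Area = |Σ|/2 = 6.
Net area = 82.5 − 6 = 76.5.

76.5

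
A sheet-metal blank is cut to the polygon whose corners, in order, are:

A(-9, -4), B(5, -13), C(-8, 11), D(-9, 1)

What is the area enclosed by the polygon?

Cross-terms: 137, -49, 91, 45  ⇒  Σ = 224
Area = |Σ|/2 = 112.

112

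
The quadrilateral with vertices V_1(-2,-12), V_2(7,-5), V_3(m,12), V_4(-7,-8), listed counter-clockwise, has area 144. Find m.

Write out the shoelace sum; only the two edges meeting at V_3 involve m:
2·Area = [(7·12 − m·(-5)) + (m·(-8) − (-7)·12)] + 162
       = -3·m + 330 = 288
⇒ m = 14.

14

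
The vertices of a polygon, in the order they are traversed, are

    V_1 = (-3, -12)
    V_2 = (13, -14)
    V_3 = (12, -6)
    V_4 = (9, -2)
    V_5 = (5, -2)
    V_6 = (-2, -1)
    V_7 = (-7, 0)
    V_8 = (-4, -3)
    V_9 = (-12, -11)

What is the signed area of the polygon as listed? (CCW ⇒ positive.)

Apply the surveyor's formula: 2A = Σ (x_i·y_{i+1} − x_{i+1}·y_i), indices taken mod 9.
Σ = (198) + (90) + (30) + (-8) + (-9) + (-7) + (21) + (8) + (111) = 434
Signed area = Σ/2 = 217 (positive ⇒ counter-clockwise traversal).

217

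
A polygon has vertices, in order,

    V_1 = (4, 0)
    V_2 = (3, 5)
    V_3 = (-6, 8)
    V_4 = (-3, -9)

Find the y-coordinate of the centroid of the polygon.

100/141

Apply Gauss's area formula. First the cross-terms c_i = x_i·y_{i+1} − x_{i+1}·y_i:
  20, 54, 78, 36  ⇒  2A = 188, A = 94.
Then Σ (y_i + y_{i+1})·c_i = 400, so ȳ = 400 / (6·94) = 100/141.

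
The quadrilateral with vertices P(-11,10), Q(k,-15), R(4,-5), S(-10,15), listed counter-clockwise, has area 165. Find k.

The doubled signed area Σ (x_i y_{i+1} − x_{i+1} y_i) is linear in k.
With k=0 it equals 300; the coefficient of k is -15 (from the two edges through Q).
So -15·k + 300 = 2·165 = 330 ⇒ k = -2.

-2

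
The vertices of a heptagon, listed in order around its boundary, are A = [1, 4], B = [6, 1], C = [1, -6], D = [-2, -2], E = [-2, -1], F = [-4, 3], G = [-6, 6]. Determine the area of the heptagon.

Apply Gauss's area formula: 2A = Σ (x_i·y_{i+1} − x_{i+1}·y_i), indices taken mod 7.
Σ = (-23) + (-37) + (-14) + (-2) + (-10) + (-6) + (-30) = -122
Area = |Σ|/2 = 61.

61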